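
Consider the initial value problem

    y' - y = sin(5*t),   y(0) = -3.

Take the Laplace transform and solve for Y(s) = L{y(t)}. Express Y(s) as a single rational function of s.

Y(s) = (-3*s^2 - 70)/(s^3 - s^2 + 25*s - 25)

Transform both sides with L{·}.
The derivative rules (L{y'} = sY - y(0) = sY - (-3)) turn the left side into (s - 1)Y - (-3).
The right side is L{sin(5*t)} = 5/(s^2 + 25).
So (s - 1)Y = 5/(s^2 + 25) + (-3).
Divide through and combine into a single rational function.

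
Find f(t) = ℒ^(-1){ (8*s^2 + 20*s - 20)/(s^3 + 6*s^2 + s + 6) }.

f(t) = -4*sin(t) + 4*cos(t) + 4*exp(-6*t)

Factor the denominator: s^3 + 6*s^2 + s + 6 = (s + 6)*(s^2 + 1).
Partial fraction decomposition gives [4/(s + 6)] + [4*s/(s^2 + 1)] + [-4/(s^2 + 1)].
Invert each term: 4/(s + 6) ↔ 4e^(-6t); 4·s/(s^2 + 1) ↔ 4cos(t); -4·1/(s^2 + 1) ↔ -4sin(t).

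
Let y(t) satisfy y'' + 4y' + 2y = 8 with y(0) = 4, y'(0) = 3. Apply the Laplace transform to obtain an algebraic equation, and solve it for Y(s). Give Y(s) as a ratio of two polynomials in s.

Y(s) = (4*s^2 + 19*s + 8)/(s^3 + 4*s^2 + 2*s)

Apply the Laplace transform to the equation.
Using L{y''} = s^2 Y - s·y(0) - y'(0) and L{y'} = sY - y(0), with y(0) = 4, y'(0) = 3, the left side becomes (s^2 + 4*s + 2)Y - (4*s + 19).
The right side is L{8} = 8/s.
So (s^2 + 4*s + 2)Y = 8/s + (4*s + 19).
Divide through and combine into a single rational function.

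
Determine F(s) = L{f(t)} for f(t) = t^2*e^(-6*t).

F(s) = 2/(s + 6)^3

L{t^2} = 2!/s^3 = 2/s^3.
By the first shifting theorem, multiplying by e^(-6t) replaces s with s + 6.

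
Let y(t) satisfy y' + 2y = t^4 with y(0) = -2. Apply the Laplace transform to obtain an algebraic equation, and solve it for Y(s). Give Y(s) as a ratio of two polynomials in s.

Apply the Laplace transform to the equation.
With L{y'} = sY - y(0) = sY - (-2): the LHS transforms to (s + 2)Y - (-2).
The right side is L{t^4} = 24/s^5.
So (s + 2)Y = 24/s^5 + (-2).
Divide through and combine into a single rational function.

Y(s) = (-2*s^5 + 24)/(s^6 + 2*s^5)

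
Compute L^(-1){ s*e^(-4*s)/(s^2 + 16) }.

The factor e^(-4s) signals a time shift by c = 4 (second shifting theorem).
L{cos(4t)} = s/(s^2 + 16), so L^-1{s/(s^2 + 16)} = cos(4*t).
Hence the inverse is u(t - 4) times that function evaluated at t - 4.

Heaviside(t - 4)*(cos(4*t - 16))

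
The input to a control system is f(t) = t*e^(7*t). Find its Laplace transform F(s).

F(s) = (s - 7)^(-2)

L{e^(7t)} = 1/(s - 7).
Then apply L{t·g(t)} = -d/ds[G(s)] with G(s) = 1/(s - 7):
differentiating 1 time and applying the sign gives (s - 7)^(-2).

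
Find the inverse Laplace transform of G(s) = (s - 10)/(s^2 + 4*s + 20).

-3*exp(-2*t)*sin(4*t) + exp(-2*t)*cos(4*t)

Complete the square in the denominator: s^2 + 4*s + 20 = (s + 2)^2 + 4^2.
Split the numerator to match: s - 10 = 1·(s + 2) - 3·4.
Invert each term: 1·(s + 2)/((s + 2)^2 + 16) ↔ e^(-2t)cos(4t); -3·4/((s + 2)^2 + 16) ↔ -3e^(-2t)sin(4t).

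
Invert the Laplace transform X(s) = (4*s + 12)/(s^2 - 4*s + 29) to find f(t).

f(t) = 4*exp(2*t)*sin(5*t) + 4*exp(2*t)*cos(5*t)

Complete the square in the denominator: s^2 - 4*s + 29 = (s - 2)^2 + 5^2.
Split the numerator to match: 4*s + 12 = 4·(s - 2) + 4·5.
Invert each term: 4·(s - 2)/((s - 2)^2 + 25) ↔ 4e^(2t)cos(5t); 4·5/((s - 2)^2 + 25) ↔ 4e^(2t)sin(5t).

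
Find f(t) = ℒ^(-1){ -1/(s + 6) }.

f(t) = -exp(-6*t)

Since L{e^(-6t)} = 1/(s + 6), the inverse is e^(-6*t), scaled by -1.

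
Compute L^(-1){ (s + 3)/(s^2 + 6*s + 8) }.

Rewrite the denominator: s^2 + 6*s + 8 = (s + 3)^2 - 1.
The form in (s + 3) signals a first-shifting-theorem factor e^(-3t).
Since L{cosh(t)} = s/(s^2 - 1), the inverse is exp(-3*t)*cosh(t).

exp(-3*t)*cosh(t)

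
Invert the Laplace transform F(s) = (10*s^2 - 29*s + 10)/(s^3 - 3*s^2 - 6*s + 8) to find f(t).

Factor the denominator: s^3 - 3*s^2 - 6*s + 8 = (s - 4)*(s - 1)*(s + 2).
Partial fraction decomposition gives [6/(s + 2)] + [3/(s - 4)] + [1/(s - 1)].
Invert each term: 6/(s + 2) ↔ 6e^(-2t); 3/(s - 4) ↔ 3e^(4t); 1/(s - 1) ↔ e^(t).

f(t) = 3*exp(4*t) + exp(t) + 6*exp(-2*t)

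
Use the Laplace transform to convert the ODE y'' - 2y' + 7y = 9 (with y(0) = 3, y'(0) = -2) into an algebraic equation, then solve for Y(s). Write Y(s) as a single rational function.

Apply the Laplace transform to the equation.
With L{y''} = s^2 Y - s·y(0) - y'(0) and L{y'} = sY - y(0), with y(0) = 3, y'(0) = -2: the LHS transforms to (s^2 - 2*s + 7)Y - (3*s - 8).
The right side is L{9} = 9/s.
So (s^2 - 2*s + 7)Y = 9/s + (3*s - 8).
Solve for Y(s) and write it as one ratio of polynomials.

Y(s) = (3*s^2 - 8*s + 9)/(s^3 - 2*s^2 + 7*s)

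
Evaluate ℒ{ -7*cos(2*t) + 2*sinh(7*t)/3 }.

-7*s/(s^2 + 4) + 14/(3*(s^2 - 49))

The transform is linear, so treat each term independently.
(-7)·[L{cos(2t)} = s/(s^2 + 4)]; (2/3)·[L{sinh(7t)} = 7/(s^2 - 49)].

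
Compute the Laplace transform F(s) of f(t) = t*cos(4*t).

F(s) = (s - 4)*(s + 4)/(s^2 + 16)^2

L{cos(4t)} = s/(s^2 + 16).
Then apply L{t·g(t)} = -d/ds[G(s)] with G(s) = s/(s^2 + 16):
differentiating 1 time and applying the sign gives (s - 4)*(s + 4)/(s^2 + 16)^2.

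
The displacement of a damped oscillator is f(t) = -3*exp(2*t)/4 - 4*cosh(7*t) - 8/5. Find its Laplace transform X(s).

X(s) = -4*s/(s^2 - 49) - 3/(4*(s - 2)) - 8/(5*s)

The transform is linear, so treat each term independently.
L{-8/5} = (-8/5)/s; (-3/4)·[L{e^(2t)} = 1/(s - 2)]; (-4)·[L{cosh(7t)} = s/(s^2 - 49)].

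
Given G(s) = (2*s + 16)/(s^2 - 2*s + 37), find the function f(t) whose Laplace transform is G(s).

f(t) = 3*exp(t)*sin(6*t) + 2*exp(t)*cos(6*t)

Complete the square in the denominator: s^2 - 2*s + 37 = (s - 1)^2 + 6^2.
Split the numerator to match: 2*s + 16 = 2·(s - 1) + 3·6.
Invert each term: 2·(s - 1)/((s - 1)^2 + 36) ↔ 2e^(t)cos(6t); 3·6/((s - 1)^2 + 36) ↔ 3e^(t)sin(6t).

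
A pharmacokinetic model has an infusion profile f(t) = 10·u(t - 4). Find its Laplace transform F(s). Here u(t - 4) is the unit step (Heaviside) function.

F(s) = 10*exp(-4*s)/s

By the second shifting theorem, L{u(t - c)·g(t - c)} = e^(-cs)·G(s) with c = 4 and G(s) = L{g(t)}.
L{10} = 10/s.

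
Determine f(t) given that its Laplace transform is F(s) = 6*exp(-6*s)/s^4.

The factor e^(-6s) signals a time shift by c = 6 (second shifting theorem).
L{t^3} = 3!/s^4 = 6/s^4, so L^-1{6/s^4} = t^3.
Hence the inverse is u(t - 6) times that function evaluated at t - 6.

f(t) = Heaviside(t - 6)*((t - 6)^3)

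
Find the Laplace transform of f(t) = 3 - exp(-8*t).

The transform is linear, so treat each term independently.
L{3} = 3/s; (-1)·[L{e^(-8t)} = 1/(s + 8)].

-1/(s + 8) + 3/s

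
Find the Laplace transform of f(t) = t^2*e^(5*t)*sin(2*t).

L{sin(2t)} = 2/(s^2 + 4).
Multiplying by e^(5t) shifts s → s - 5, so L{e^(5*t)*sin(2*t)} = 2/((s - 5)^2 + 4).
Then apply L{t^2·g(t)} = (-1)^2 d^2/ds^2[G(s)] with G(s) = 2/((s - 5)^2 + 4):
differentiating 2 times and applying the sign gives 4*(3*s^2 - 30*s + 71)/(s^2 - 10*s + 29)^3.

4*(3*s^2 - 30*s + 71)/(s^2 - 10*s + 29)^3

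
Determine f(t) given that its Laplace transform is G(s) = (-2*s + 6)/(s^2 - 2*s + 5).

Complete the square in the denominator: s^2 - 2*s + 5 = (s - 1)^2 + 2^2.
Split the numerator to match: -2*s + 6 = -2·(s - 1) + 2·2.
Invert each term: -2·(s - 1)/((s - 1)^2 + 4) ↔ -2e^(t)cos(2t); 2·2/((s - 1)^2 + 4) ↔ 2e^(t)sin(2t).

f(t) = 2*exp(t)*sin(2*t) - 2*exp(t)*cos(2*t)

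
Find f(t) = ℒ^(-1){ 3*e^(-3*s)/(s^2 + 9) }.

f(t) = Heaviside(t - 3)*(sin(3*t - 9))

The factor e^(-3s) signals a time shift by c = 3 (second shifting theorem).
L{sin(3t)} = 3/(s^2 + 9), so L^-1{3/(s^2 + 9)} = sin(3*t).
Hence the inverse is u(t - 3) times that function evaluated at t - 3.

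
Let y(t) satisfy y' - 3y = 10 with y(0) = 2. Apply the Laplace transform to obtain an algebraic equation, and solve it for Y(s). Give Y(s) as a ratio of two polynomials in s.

Transform both sides with L{·}.
With L{y'} = sY - y(0) = sY - 2: the LHS transforms to (s - 3)Y - (2).
The right side is L{10} = 10/s.
So (s - 3)Y = 10/s + (2).
Isolate Y and clear denominators.

Y(s) = (2*s + 10)/(s^2 - 3*s)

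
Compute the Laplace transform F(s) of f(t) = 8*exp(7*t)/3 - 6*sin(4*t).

F(s) = -24/(s^2 + 16) + 8/(3*(s - 7))

The transform is linear, so treat each term independently.
(8/3)·[L{e^(7t)} = 1/(s - 7)]; (-6)·[L{sin(4t)} = 4/(s^2 + 16)].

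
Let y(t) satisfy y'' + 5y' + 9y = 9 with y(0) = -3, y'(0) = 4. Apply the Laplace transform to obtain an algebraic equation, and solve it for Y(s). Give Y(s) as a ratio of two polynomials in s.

Take the Laplace transform of both sides.
Using L{y''} = s^2 Y - s·y(0) - y'(0) and L{y'} = sY - y(0), with y(0) = -3, y'(0) = 4, the left side becomes (s^2 + 5*s + 9)Y - (-3*s - 11).
The right side is L{9} = 9/s.
So (s^2 + 5*s + 9)Y = 9/s + (-3*s - 11).
Isolate Y and clear denominators.

Y(s) = (-3*s^2 - 11*s + 9)/(s^3 + 5*s^2 + 9*s)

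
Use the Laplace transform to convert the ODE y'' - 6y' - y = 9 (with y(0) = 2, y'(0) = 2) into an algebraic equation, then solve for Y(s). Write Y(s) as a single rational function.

Take the Laplace transform of both sides.
With L{y''} = s^2 Y - s·y(0) - y'(0) and L{y'} = sY - y(0), with y(0) = 2, y'(0) = 2: the LHS transforms to (s^2 - 6*s - 1)Y - (2*s - 10).
The right side is L{9} = 9/s.
So (s^2 - 6*s - 1)Y = 9/s + (2*s - 10).
Isolate Y and clear denominators.

Y(s) = (2*s^2 - 10*s + 9)/(s^3 - 6*s^2 - s)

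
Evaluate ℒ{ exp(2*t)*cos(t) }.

(s - 2)/((s - 2)^2 + 1)

L{cos(t)} = s/(s^2 + 1).
By the first shifting theorem, multiplying by e^(2t) replaces s with s - 2.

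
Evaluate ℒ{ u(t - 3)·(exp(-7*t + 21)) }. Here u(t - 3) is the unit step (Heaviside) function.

By the second shifting theorem, L{u(t - c)·g(t - c)} = e^(-cs)·G(s) with c = 3 and G(s) = L{g(t)}.
L{e^(-7t)} = 1/(s + 7).

exp(-3*s)/(s + 7)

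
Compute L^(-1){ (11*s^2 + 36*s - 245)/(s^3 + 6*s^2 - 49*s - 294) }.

Factor the denominator: s^3 + 6*s^2 - 49*s - 294 = (s - 7)*(s + 6)*(s + 7).
Partial fraction decomposition gives [3/(s - 7)] + [5/(s + 6)] + [3/(s + 7)].
Invert each term: 3/(s - 7) ↔ 3e^(7t); 5/(s + 6) ↔ 5e^(-6t); 3/(s + 7) ↔ 3e^(-7t).

3*exp(7*t) + 5*exp(-6*t) + 3*exp(-7*t)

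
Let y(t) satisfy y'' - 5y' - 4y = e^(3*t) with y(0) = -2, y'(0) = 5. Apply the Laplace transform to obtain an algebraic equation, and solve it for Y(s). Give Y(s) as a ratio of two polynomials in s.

Y(s) = (-2*s^2 + 21*s - 44)/(s^3 - 8*s^2 + 11*s + 12)

Take the Laplace transform of both sides.
The derivative rules (L{y''} = s^2 Y - s·y(0) - y'(0) and L{y'} = sY - y(0), with y(0) = -2, y'(0) = 5) turn the left side into (s^2 - 5*s - 4)Y - (-2*s + 15).
The right side is L{e^(3*t)} = 1/(s - 3).
So (s^2 - 5*s - 4)Y = 1/(s - 3) + (-2*s + 15).
Solve for Y(s) and write it as one ratio of polynomials.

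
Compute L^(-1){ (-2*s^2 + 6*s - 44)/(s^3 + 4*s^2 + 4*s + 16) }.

-3*sin(2*t) + 3*cos(2*t) - 5*exp(-4*t)

Factor the denominator: s^3 + 4*s^2 + 4*s + 16 = (s + 4)*(s^2 + 4).
Partial fraction decomposition gives [-5/(s + 4)] + [3*s/(s^2 + 4)] + [-6/(s^2 + 4)].
Invert each term: -5/(s + 4) ↔ -5e^(-4t); 3·s/(s^2 + 4) ↔ 3cos(2t); -3·2/(s^2 + 4) ↔ -3sin(2t).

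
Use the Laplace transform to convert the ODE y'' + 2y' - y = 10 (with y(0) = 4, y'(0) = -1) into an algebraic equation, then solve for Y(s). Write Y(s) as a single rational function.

Y(s) = (4*s^2 + 7*s + 10)/(s^3 + 2*s^2 - s)

Apply the Laplace transform to the equation.
Using L{y''} = s^2 Y - s·y(0) - y'(0) and L{y'} = sY - y(0), with y(0) = 4, y'(0) = -1, the left side becomes (s^2 + 2*s - 1)Y - (4*s + 7).
The right side is L{10} = 10/s.
So (s^2 + 2*s - 1)Y = 10/s + (4*s + 7).
Isolate Y and clear denominators.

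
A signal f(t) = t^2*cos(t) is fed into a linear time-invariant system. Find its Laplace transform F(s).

L{cos(t)} = s/(s^2 + 1).
Then apply L{t^2·g(t)} = (-1)^2 d^2/ds^2[G(s)] with G(s) = s/(s^2 + 1):
differentiating 2 times and applying the sign gives 2*s*(s^2 - 3)/(s^2 + 1)^3.

F(s) = 2*s*(s^2 - 3)/(s^2 + 1)^3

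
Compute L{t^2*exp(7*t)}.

2/(s - 7)^3

L{e^(7t)} = 1/(s - 7).
Then apply L{t^2·g(t)} = (-1)^2 d^2/ds^2[G(s)] with G(s) = 1/(s - 7):
differentiating 2 times and applying the sign gives 2/(s - 7)^3.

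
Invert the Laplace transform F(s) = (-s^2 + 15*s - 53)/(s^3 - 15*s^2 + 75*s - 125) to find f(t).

f(t) = -3*t^2*exp(5*t)/2 + 5*t*exp(5*t) - exp(5*t)

Factor the denominator: s^3 - 15*s^2 + 75*s - 125 = (s - 5)^3.
Partial fraction decomposition gives [-1/(s - 5)] + [5/(s - 5)^2] + [-3/(s - 5)^3].
Invert each term: -1/(s - 5) ↔ -e^(5t); 5/(s - 5)^2 ↔ 5t·e^(5t); -3/(s - 5)^3 ↔ (-3/2)t^2·e^(5t).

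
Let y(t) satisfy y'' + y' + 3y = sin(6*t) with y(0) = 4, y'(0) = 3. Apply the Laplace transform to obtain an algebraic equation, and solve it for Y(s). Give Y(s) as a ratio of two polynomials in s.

Y(s) = (4*s^3 + 7*s^2 + 144*s + 258)/(s^4 + s^3 + 39*s^2 + 36*s + 108)

Transform both sides with L{·}.
Using L{y''} = s^2 Y - s·y(0) - y'(0) and L{y'} = sY - y(0), with y(0) = 4, y'(0) = 3, the left side becomes (s^2 + s + 3)Y - (4*s + 7).
The right side is L{sin(6*t)} = 6/(s^2 + 36).
So (s^2 + s + 3)Y = 6/(s^2 + 36) + (4*s + 7).
Solve for Y(s) and write it as one ratio of polynomials.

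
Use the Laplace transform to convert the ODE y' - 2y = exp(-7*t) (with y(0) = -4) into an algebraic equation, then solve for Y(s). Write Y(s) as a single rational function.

Apply the Laplace transform to the equation.
Using L{y'} = sY - y(0) = sY - (-4), the left side becomes (s - 2)Y - (-4).
The right side is L{exp(-7*t)} = 1/(s + 7).
So (s - 2)Y = 1/(s + 7) + (-4).
Divide through and combine into a single rational function.

Y(s) = (-4*s - 27)/(s^2 + 5*s - 14)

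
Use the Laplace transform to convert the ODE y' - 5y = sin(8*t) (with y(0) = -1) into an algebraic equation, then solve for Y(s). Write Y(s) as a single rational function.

Take the Laplace transform of both sides.
The derivative rules (L{y'} = sY - y(0) = sY - (-1)) turn the left side into (s - 5)Y - (-1).
The right side is L{sin(8*t)} = 8/(s^2 + 64).
So (s - 5)Y = 8/(s^2 + 64) + (-1).
Solve for Y(s) and write it as one ratio of polynomials.

Y(s) = (-s^2 - 56)/(s^3 - 5*s^2 + 64*s - 320)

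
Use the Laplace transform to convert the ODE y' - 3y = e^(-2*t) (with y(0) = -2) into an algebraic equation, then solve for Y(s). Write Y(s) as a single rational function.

Y(s) = (-2*s - 3)/(s^2 - s - 6)

Transform both sides with L{·}.
With L{y'} = sY - y(0) = sY - (-2): the LHS transforms to (s - 3)Y - (-2).
The right side is L{e^(-2*t)} = 1/(s + 2).
So (s - 3)Y = 1/(s + 2) + (-2).
Divide through and combine into a single rational function.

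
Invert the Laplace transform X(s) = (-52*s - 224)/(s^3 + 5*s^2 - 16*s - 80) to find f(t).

Factor the denominator: s^3 + 5*s^2 - 16*s - 80 = (s - 4)*(s + 4)*(s + 5).
Partial fraction decomposition gives [-6/(s - 4)] + [4/(s + 5)] + [2/(s + 4)].
Invert each term: -6/(s - 4) ↔ -6e^(4t); 4/(s + 5) ↔ 4e^(-5t); 2/(s + 4) ↔ 2e^(-4t).

f(t) = -6*exp(4*t) + 2*exp(-4*t) + 4*exp(-5*t)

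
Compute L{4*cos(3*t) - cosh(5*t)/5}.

The transform is linear, so treat each term independently.
(-1/5)·[L{cosh(5t)} = s/(s^2 - 25)]; (4)·[L{cos(3t)} = s/(s^2 + 9)].

4*s/(s^2 + 9) - s/(5*(s^2 - 25))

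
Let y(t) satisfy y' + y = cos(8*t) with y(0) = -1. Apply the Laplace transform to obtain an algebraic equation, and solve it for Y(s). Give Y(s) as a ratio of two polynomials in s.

Y(s) = (-s^2 + s - 64)/(s^3 + s^2 + 64*s + 64)

Laplace-transform each side.
The derivative rules (L{y'} = sY - y(0) = sY - (-1)) turn the left side into (s + 1)Y - (-1).
The right side is L{cos(8*t)} = s/(s^2 + 64).
So (s + 1)Y = s/(s^2 + 64) + (-1).
Isolate Y and clear denominators.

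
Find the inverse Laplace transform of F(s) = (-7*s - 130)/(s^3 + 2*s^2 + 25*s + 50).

-3*sin(5*t) + 4*cos(5*t) - 4*exp(-2*t)

Factor the denominator: s^3 + 2*s^2 + 25*s + 50 = (s + 2)*(s^2 + 25).
Partial fraction decomposition gives [-4/(s + 2)] + [4*s/(s^2 + 25)] + [-15/(s^2 + 25)].
Invert each term: -4/(s + 2) ↔ -4e^(-2t); 4·s/(s^2 + 25) ↔ 4cos(5t); -3·5/(s^2 + 25) ↔ -3sin(5t).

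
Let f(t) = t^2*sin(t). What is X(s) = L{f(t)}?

X(s) = 2*(3*s^2 - 1)/(s^2 + 1)^3

L{sin(t)} = 1/(s^2 + 1).
Then apply L{t^2·g(t)} = (-1)^2 d^2/ds^2[G(s)] with G(s) = 1/(s^2 + 1):
differentiating 2 times and applying the sign gives 2*(3*s^2 - 1)/(s^2 + 1)^3.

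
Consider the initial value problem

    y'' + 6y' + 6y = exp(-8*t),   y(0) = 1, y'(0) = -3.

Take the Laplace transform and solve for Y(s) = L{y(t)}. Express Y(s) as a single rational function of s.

Take the Laplace transform of both sides.
With L{y''} = s^2 Y - s·y(0) - y'(0) and L{y'} = sY - y(0), with y(0) = 1, y'(0) = -3: the LHS transforms to (s^2 + 6*s + 6)Y - (s + 3).
The right side is L{exp(-8*t)} = 1/(s + 8).
So (s^2 + 6*s + 6)Y = 1/(s + 8) + (s + 3).
Isolate Y and clear denominators.

Y(s) = (s^2 + 11*s + 25)/(s^3 + 14*s^2 + 54*s + 48)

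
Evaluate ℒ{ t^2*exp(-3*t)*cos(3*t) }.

2*(s + 3)*(s^2 + 6*s - 18)/(s^2 + 6*s + 18)^3

L{cos(3t)} = s/(s^2 + 9).
Multiplying by e^(-3t) shifts s → s + 3, so L{exp(-3*t)*cos(3*t)} = (s + 3)/((s + 3)^2 + 9).
Then apply L{t^2·g(t)} = (-1)^2 d^2/ds^2[G(s)] with G(s) = (s + 3)/((s + 3)^2 + 9):
differentiating 2 times and applying the sign gives 2*(s + 3)*(s^2 + 6*s - 18)/(s^2 + 6*s + 18)^3.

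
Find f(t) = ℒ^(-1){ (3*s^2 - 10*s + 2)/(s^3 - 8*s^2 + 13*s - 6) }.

f(t) = t*exp(t) + 2*exp(6*t) + exp(t)

Factor the denominator: s^3 - 8*s^2 + 13*s - 6 = (s - 6)*(s - 1)^2.
Partial fraction decomposition gives [1/(s - 1)] + [(s - 1)^(-2)] + [2/(s - 6)].
Invert each term: 1/(s - 1) ↔ e^(t); 1/(s - 1)^2 ↔ t·e^(t); 2/(s - 6) ↔ 2e^(6t).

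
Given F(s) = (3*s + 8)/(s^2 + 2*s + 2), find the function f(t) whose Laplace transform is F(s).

Complete the square in the denominator: s^2 + 2*s + 2 = (s + 1)^2 + 1^2.
Split the numerator to match: 3*s + 8 = 3·(s + 1) + 5·1.
Invert each term: 3·(s + 1)/((s + 1)^2 + 1) ↔ 3e^(-t)cos(t); 5·1/((s + 1)^2 + 1) ↔ 5e^(-t)sin(t).

f(t) = 5*exp(-t)*sin(t) + 3*exp(-t)*cos(t)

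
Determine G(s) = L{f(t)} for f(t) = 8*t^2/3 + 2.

Apply the Laplace transform termwise.
(8/3)·[L{t^2} = 2!/s^3 = 2/s^3]; L{2} = 2/s.

G(s) = 2/s + 16/(3*s^3)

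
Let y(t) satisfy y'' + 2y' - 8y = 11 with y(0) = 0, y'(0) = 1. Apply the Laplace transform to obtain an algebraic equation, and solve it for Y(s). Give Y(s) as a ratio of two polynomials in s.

Take the Laplace transform of both sides.
The derivative rules (L{y''} = s^2 Y - s·y(0) - y'(0) and L{y'} = sY - y(0), with y(0) = 0, y'(0) = 1) turn the left side into (s^2 + 2*s - 8)Y - (1).
The right side is L{11} = 11/s.
So (s^2 + 2*s - 8)Y = 11/s + (1).
Isolate Y and clear denominators.

Y(s) = (s + 11)/(s^3 + 2*s^2 - 8*s)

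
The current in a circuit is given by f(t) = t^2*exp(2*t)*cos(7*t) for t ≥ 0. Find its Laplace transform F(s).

L{cos(7t)} = s/(s^2 + 49).
Multiplying by e^(2t) shifts s → s - 2, so L{exp(2*t)*cos(7*t)} = (s - 2)/((s - 2)^2 + 49).
Then apply L{t^2·g(t)} = (-1)^2 d^2/ds^2[G(s)] with G(s) = (s - 2)/((s - 2)^2 + 49):
differentiating 2 times and applying the sign gives 2*(s - 2)*(s^2 - 4*s - 143)/(s^2 - 4*s + 53)^3.

F(s) = 2*(s - 2)*(s^2 - 4*s - 143)/(s^2 - 4*s + 53)^3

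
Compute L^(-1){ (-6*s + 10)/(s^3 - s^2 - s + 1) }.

2*t*exp(t) - 4*exp(t) + 4*exp(-t)

Factor the denominator: s^3 - s^2 - s + 1 = (s - 1)^2*(s + 1).
Partial fraction decomposition gives [-4/(s - 1)] + [2/(s - 1)^2] + [4/(s + 1)].
Invert each term: -4/(s - 1) ↔ -4e^(t); 2/(s - 1)^2 ↔ 2t·e^(t); 4/(s + 1) ↔ 4e^(-t).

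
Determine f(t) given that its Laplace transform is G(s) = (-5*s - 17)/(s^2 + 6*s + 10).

Complete the square in the denominator: s^2 + 6*s + 10 = (s + 3)^2 + 1^2.
Split the numerator to match: -5*s - 17 = -5·(s + 3) - 2·1.
Invert each term: -5·(s + 3)/((s + 3)^2 + 1) ↔ -5e^(-3t)cos(t); -2·1/((s + 3)^2 + 1) ↔ -2e^(-3t)sin(t).

f(t) = -2*exp(-3*t)*sin(t) - 5*exp(-3*t)*cos(t)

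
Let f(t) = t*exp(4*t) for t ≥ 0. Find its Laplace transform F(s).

L{e^(4t)} = 1/(s - 4).
Then apply L{t·g(t)} = -d/ds[G(s)] with G(s) = 1/(s - 4):
differentiating 1 time and applying the sign gives (s - 4)^(-2).

F(s) = (s - 4)^(-2)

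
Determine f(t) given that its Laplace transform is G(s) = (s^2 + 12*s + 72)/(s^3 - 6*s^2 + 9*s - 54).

Factor the denominator: s^3 - 6*s^2 + 9*s - 54 = (s - 6)*(s^2 + 9).
Partial fraction decomposition gives [4/(s - 6)] + [-3*s/(s^2 + 9)] + [-6/(s^2 + 9)].
Invert each term: 4/(s - 6) ↔ 4e^(6t); -3·s/(s^2 + 9) ↔ -3cos(3t); -2·3/(s^2 + 9) ↔ -2sin(3t).

f(t) = 4*exp(6*t) - 2*sin(3*t) - 3*cos(3*t)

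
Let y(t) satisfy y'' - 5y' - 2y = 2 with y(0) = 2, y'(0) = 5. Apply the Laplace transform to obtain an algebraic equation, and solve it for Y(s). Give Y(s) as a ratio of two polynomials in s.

Laplace-transform each side.
Using L{y''} = s^2 Y - s·y(0) - y'(0) and L{y'} = sY - y(0), with y(0) = 2, y'(0) = 5, the left side becomes (s^2 - 5*s - 2)Y - (2*s - 5).
The right side is L{2} = 2/s.
So (s^2 - 5*s - 2)Y = 2/s + (2*s - 5).
Divide through and combine into a single rational function.

Y(s) = (2*s^2 - 5*s + 2)/(s^3 - 5*s^2 - 2*s)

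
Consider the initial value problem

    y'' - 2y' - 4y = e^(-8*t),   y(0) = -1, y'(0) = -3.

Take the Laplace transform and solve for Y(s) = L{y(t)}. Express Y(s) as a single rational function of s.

Laplace-transform each side.
With L{y''} = s^2 Y - s·y(0) - y'(0) and L{y'} = sY - y(0), with y(0) = -1, y'(0) = -3: the LHS transforms to (s^2 - 2*s - 4)Y - (-s - 1).
The right side is L{e^(-8*t)} = 1/(s + 8).
So (s^2 - 2*s - 4)Y = 1/(s + 8) + (-s - 1).
Solve for Y(s) and write it as one ratio of polynomials.

Y(s) = (-s^2 - 9*s - 7)/(s^3 + 6*s^2 - 20*s - 32)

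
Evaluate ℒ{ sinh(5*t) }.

L{sinh(5t)} = 5/(s^2 - 25).

5/(s^2 - 25)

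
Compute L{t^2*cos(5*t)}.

L{cos(5t)} = s/(s^2 + 25).
Then apply L{t^2·g(t)} = (-1)^2 d^2/ds^2[G(s)] with G(s) = s/(s^2 + 25):
differentiating 2 times and applying the sign gives 2*s*(s^2 - 75)/(s^2 + 25)^3.

2*s*(s^2 - 75)/(s^2 + 25)^3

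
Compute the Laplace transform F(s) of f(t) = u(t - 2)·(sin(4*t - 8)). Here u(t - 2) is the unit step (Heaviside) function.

By the second shifting theorem, L{u(t - c)·g(t - c)} = e^(-cs)·G(s) with c = 2 and G(s) = L{g(t)}.
L{sin(4t)} = 4/(s^2 + 16).

F(s) = 4*exp(-2*s)/(s^2 + 16)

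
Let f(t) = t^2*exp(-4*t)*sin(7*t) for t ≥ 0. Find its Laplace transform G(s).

L{sin(7t)} = 7/(s^2 + 49).
Multiplying by e^(-4t) shifts s → s + 4, so L{exp(-4*t)*sin(7*t)} = 7/((s + 4)^2 + 49).
Then apply L{t^2·g(t)} = (-1)^2 d^2/ds^2[H(s)] with H(s) = 7/((s + 4)^2 + 49):
differentiating 2 times and applying the sign gives 14*(3*s^2 + 24*s - 1)/(s^2 + 8*s + 65)^3.

G(s) = 14*(3*s^2 + 24*s - 1)/(s^2 + 8*s + 65)^3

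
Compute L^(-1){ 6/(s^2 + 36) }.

Since L{sin(6t)} = 6/(s^2 + 36), the inverse is sin(6*t).

sin(6*t)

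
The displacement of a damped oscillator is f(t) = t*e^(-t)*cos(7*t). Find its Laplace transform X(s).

X(s) = (s - 6)*(s + 8)/(s^2 + 2*s + 50)^2

L{cos(7t)} = s/(s^2 + 49).
Multiplying by e^(-t) shifts s → s + 1, so L{e^(-t)*cos(7*t)} = (s + 1)/((s + 1)^2 + 49).
Then apply L{t·g(t)} = -d/ds[G(s)] with G(s) = (s + 1)/((s + 1)^2 + 49):
differentiating 1 time and applying the sign gives (s - 6)*(s + 8)/(s^2 + 2*s + 50)^2.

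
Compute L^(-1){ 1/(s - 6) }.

exp(6*t)

Since L{e^(6t)} = 1/(s - 6), the inverse is e^(6*t).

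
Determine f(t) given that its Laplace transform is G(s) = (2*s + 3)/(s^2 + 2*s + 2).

Complete the square in the denominator: s^2 + 2*s + 2 = (s + 1)^2 + 1^2.
Split the numerator to match: 2*s + 3 = 2·(s + 1) + 1·1.
Invert each term: 2·(s + 1)/((s + 1)^2 + 1) ↔ 2e^(-t)cos(t); 1·1/((s + 1)^2 + 1) ↔ e^(-t)sin(t).

f(t) = exp(-t)*sin(t) + 2*exp(-t)*cos(t)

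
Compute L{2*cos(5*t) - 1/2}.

The transform is linear, so treat each term independently.
(2)·[L{cos(5t)} = s/(s^2 + 25)]; L{-1/2} = (-1/2)/s.

2*s/(s^2 + 25) - 1/(2*s)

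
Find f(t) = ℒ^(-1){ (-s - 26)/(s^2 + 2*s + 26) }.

f(t) = -5*exp(-t)*sin(5*t) - exp(-t)*cos(5*t)

Complete the square in the denominator: s^2 + 2*s + 26 = (s + 1)^2 + 5^2.
Split the numerator to match: -s - 26 = -1·(s + 1) - 5·5.
Invert each term: -1·(s + 1)/((s + 1)^2 + 25) ↔ -e^(-t)cos(5t); -5·5/((s + 1)^2 + 25) ↔ -5e^(-t)sin(5t).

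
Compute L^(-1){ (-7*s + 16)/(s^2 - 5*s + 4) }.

Factor the denominator: s^2 - 5*s + 4 = (s - 4)*(s - 1).
Partial fraction decomposition gives [-3/(s - 1)] + [-4/(s - 4)].
Invert each term: -3/(s - 1) ↔ -3e^(t); -4/(s - 4) ↔ -4e^(4t).

-4*exp(4*t) - 3*exp(t)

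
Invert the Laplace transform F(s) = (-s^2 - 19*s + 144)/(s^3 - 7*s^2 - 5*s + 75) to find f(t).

Factor the denominator: s^3 - 7*s^2 - 5*s + 75 = (s - 5)^2*(s + 3).
Partial fraction decomposition gives [-4/(s - 5)] + [3/(s - 5)^2] + [3/(s + 3)].
Invert each term: -4/(s - 5) ↔ -4e^(5t); 3/(s - 5)^2 ↔ 3t·e^(5t); 3/(s + 3) ↔ 3e^(-3t).

f(t) = 3*t*exp(5*t) - 4*exp(5*t) + 3*exp(-3*t)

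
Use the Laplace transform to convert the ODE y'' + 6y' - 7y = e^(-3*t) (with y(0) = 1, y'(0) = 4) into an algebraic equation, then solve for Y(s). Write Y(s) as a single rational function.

Apply the Laplace transform to the equation.
With L{y''} = s^2 Y - s·y(0) - y'(0) and L{y'} = sY - y(0), with y(0) = 1, y'(0) = 4: the LHS transforms to (s^2 + 6*s - 7)Y - (s + 10).
The right side is L{e^(-3*t)} = 1/(s + 3).
So (s^2 + 6*s - 7)Y = 1/(s + 3) + (s + 10).
Isolate Y and clear denominators.

Y(s) = (s^2 + 13*s + 31)/(s^3 + 9*s^2 + 11*s - 21)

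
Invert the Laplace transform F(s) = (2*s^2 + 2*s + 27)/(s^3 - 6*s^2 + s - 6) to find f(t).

Factor the denominator: s^3 - 6*s^2 + s - 6 = (s - 6)*(s^2 + 1).
Partial fraction decomposition gives [3/(s - 6)] + [-s/(s^2 + 1)] + [-4/(s^2 + 1)].
Invert each term: 3/(s - 6) ↔ 3e^(6t); -1·s/(s^2 + 1) ↔ -cos(t); -4·1/(s^2 + 1) ↔ -4sin(t).

f(t) = 3*exp(6*t) - 4*sin(t) - cos(t)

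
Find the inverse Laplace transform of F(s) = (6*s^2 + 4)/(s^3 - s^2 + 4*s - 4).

2*exp(t) + 2*sin(2*t) + 4*cos(2*t)

Factor the denominator: s^3 - s^2 + 4*s - 4 = (s - 1)*(s^2 + 4).
Partial fraction decomposition gives [2/(s - 1)] + [4*s/(s^2 + 4)] + [4/(s^2 + 4)].
Invert each term: 2/(s - 1) ↔ 2e^(t); 4·s/(s^2 + 4) ↔ 4cos(2t); 2·2/(s^2 + 4) ↔ 2sin(2t).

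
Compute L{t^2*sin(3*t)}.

L{sin(3t)} = 3/(s^2 + 9).
Then apply L{t^2·g(t)} = (-1)^2 d^2/ds^2[G(s)] with G(s) = 3/(s^2 + 9):
differentiating 2 times and applying the sign gives 18*(s^2 - 3)/(s^2 + 9)^3.

18*(s^2 - 3)/(s^2 + 9)^3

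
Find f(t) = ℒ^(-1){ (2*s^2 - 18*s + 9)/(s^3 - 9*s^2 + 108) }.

f(t) = -3*t*exp(6*t) + exp(6*t) + exp(-3*t)

Factor the denominator: s^3 - 9*s^2 + 108 = (s - 6)^2*(s + 3).
Partial fraction decomposition gives [1/(s - 6)] + [-3/(s - 6)^2] + [1/(s + 3)].
Invert each term: 1/(s - 6) ↔ e^(6t); -3/(s - 6)^2 ↔ -3t·e^(6t); 1/(s + 3) ↔ e^(-3t).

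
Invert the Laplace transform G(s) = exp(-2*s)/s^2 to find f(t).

f(t) = Heaviside(t - 2)*(t - 2)

The factor e^(-2s) signals a time shift by c = 2 (second shifting theorem).
L{t} = 1!/s^2 = 1/s^2, so L^-1{s^(-2)} = t.
Hence the inverse is u(t - 2) times that function evaluated at t - 2.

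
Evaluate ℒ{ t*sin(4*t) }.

8*s/(s^2 + 16)^2

L{sin(4t)} = 4/(s^2 + 16).
Then apply L{t·g(t)} = -d/ds[H(s)] with H(s) = 4/(s^2 + 16):
differentiating 1 time and applying the sign gives 8*s/(s^2 + 16)^2.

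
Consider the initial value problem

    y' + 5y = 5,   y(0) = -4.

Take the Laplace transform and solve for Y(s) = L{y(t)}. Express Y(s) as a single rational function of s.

Laplace-transform each side.
Using L{y'} = sY - y(0) = sY - (-4), the left side becomes (s + 5)Y - (-4).
The right side is L{5} = 5/s.
So (s + 5)Y = 5/s + (-4).
Solve for Y(s) and write it as one ratio of polynomials.

Y(s) = (-4*s + 5)/(s^2 + 5*s)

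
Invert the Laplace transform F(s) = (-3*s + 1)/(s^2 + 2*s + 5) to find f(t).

f(t) = 2*exp(-t)*sin(2*t) - 3*exp(-t)*cos(2*t)

Complete the square in the denominator: s^2 + 2*s + 5 = (s + 1)^2 + 2^2.
Split the numerator to match: -3*s + 1 = -3·(s + 1) + 2·2.
Invert each term: -3·(s + 1)/((s + 1)^2 + 4) ↔ -3e^(-t)cos(2t); 2·2/((s + 1)^2 + 4) ↔ 2e^(-t)sin(2t).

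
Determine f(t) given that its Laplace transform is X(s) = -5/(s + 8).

f(t) = -5*exp(-8*t)

Since L{e^(-8t)} = 1/(s + 8), the inverse is e^(-8*t), scaled by -5.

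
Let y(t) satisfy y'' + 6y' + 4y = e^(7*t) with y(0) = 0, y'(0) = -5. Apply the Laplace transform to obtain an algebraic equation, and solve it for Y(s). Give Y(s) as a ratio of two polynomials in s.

Y(s) = (-5*s + 36)/(s^3 - s^2 - 38*s - 28)

Take the Laplace transform of both sides.
Using L{y''} = s^2 Y - s·y(0) - y'(0) and L{y'} = sY - y(0), with y(0) = 0, y'(0) = -5, the left side becomes (s^2 + 6*s + 4)Y - (-5).
The right side is L{e^(7*t)} = 1/(s - 7).
So (s^2 + 6*s + 4)Y = 1/(s - 7) + (-5).
Solve for Y(s) and write it as one ratio of polynomials.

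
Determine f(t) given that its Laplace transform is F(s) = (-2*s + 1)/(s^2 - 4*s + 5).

f(t) = -3*exp(2*t)*sin(t) - 2*exp(2*t)*cos(t)

Complete the square in the denominator: s^2 - 4*s + 5 = (s - 2)^2 + 1^2.
Split the numerator to match: -2*s + 1 = -2·(s - 2) - 3·1.
Invert each term: -2·(s - 2)/((s - 2)^2 + 1) ↔ -2e^(2t)cos(t); -3·1/((s - 2)^2 + 1) ↔ -3e^(2t)sin(t).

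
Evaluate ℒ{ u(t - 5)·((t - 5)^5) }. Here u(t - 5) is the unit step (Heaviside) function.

By the second shifting theorem, L{u(t - c)·g(t - c)} = e^(-cs)·G(s) with c = 5 and G(s) = L{g(t)}.
L{t^5} = 5!/s^6 = 120/s^6.

120*exp(-5*s)/s^6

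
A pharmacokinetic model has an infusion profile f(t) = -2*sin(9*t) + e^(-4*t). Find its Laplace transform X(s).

The transform is linear, so treat each term independently.
L{e^(-4t)} = 1/(s + 4); (-2)·[L{sin(9t)} = 9/(s^2 + 81)].

X(s) = -18/(s^2 + 81) + 1/(s + 4)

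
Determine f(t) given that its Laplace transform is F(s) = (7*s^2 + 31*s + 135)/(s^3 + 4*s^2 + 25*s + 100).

Factor the denominator: s^3 + 4*s^2 + 25*s + 100 = (s + 4)*(s^2 + 25).
Partial fraction decomposition gives [3/(s + 4)] + [4*s/(s^2 + 25)] + [15/(s^2 + 25)].
Invert each term: 3/(s + 4) ↔ 3e^(-4t); 4·s/(s^2 + 25) ↔ 4cos(5t); 3·5/(s^2 + 25) ↔ 3sin(5t).

f(t) = 3*sin(5*t) + 4*cos(5*t) + 3*exp(-4*t)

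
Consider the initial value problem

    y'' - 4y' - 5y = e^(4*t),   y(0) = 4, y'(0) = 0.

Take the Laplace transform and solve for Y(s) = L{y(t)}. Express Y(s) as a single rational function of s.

Y(s) = (4*s^2 - 32*s + 65)/(s^3 - 8*s^2 + 11*s + 20)

Take the Laplace transform of both sides.
With L{y''} = s^2 Y - s·y(0) - y'(0) and L{y'} = sY - y(0), with y(0) = 4, y'(0) = 0: the LHS transforms to (s^2 - 4*s - 5)Y - (4*s - 16).
The right side is L{e^(4*t)} = 1/(s - 4).
So (s^2 - 4*s - 5)Y = 1/(s - 4) + (4*s - 16).
Divide through and combine into a single rational function.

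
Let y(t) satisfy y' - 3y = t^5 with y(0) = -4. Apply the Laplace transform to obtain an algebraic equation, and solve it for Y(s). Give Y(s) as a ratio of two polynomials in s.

Transform both sides with L{·}.
The derivative rules (L{y'} = sY - y(0) = sY - (-4)) turn the left side into (s - 3)Y - (-4).
The right side is L{t^5} = 120/s^6.
So (s - 3)Y = 120/s^6 + (-4).
Divide through and combine into a single rational function.

Y(s) = (-4*s^6 + 120)/(s^7 - 3*s^6)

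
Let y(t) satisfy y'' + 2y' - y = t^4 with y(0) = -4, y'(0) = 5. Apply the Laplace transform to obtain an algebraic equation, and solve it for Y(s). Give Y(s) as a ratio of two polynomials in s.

Y(s) = (-4*s^6 - 3*s^5 + 24)/(s^7 + 2*s^6 - s^5)

Take the Laplace transform of both sides.
With L{y''} = s^2 Y - s·y(0) - y'(0) and L{y'} = sY - y(0), with y(0) = -4, y'(0) = 5: the LHS transforms to (s^2 + 2*s - 1)Y - (-4*s - 3).
The right side is L{t^4} = 24/s^5.
So (s^2 + 2*s - 1)Y = 24/s^5 + (-4*s - 3).
Solve for Y(s) and write it as one ratio of polynomials.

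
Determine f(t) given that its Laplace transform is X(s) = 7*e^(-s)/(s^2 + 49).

The factor e^(-s) signals a time shift by c = 1 (second shifting theorem).
L{sin(7t)} = 7/(s^2 + 49), so L^-1{7/(s^2 + 49)} = sin(7*t).
Hence the inverse is u(t - 1) times that function evaluated at t - 1.

f(t) = Heaviside(t - 1)*(sin(7*t - 7))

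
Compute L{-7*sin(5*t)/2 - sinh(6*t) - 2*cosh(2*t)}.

-2*s/(s^2 - 4) - 35/(2*(s^2 + 25)) - 6/(s^2 - 36)

The transform is linear, so treat each term independently.
(-2)·[L{cosh(2t)} = s/(s^2 - 4)]; (-1)·[L{sinh(6t)} = 6/(s^2 - 36)]; (-7/2)·[L{sin(5t)} = 5/(s^2 + 25)].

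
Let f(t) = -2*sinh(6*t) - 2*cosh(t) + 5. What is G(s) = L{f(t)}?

The transform is linear, so treat each term independently.
L{5} = 5/s; (-2)·[L{sinh(6t)} = 6/(s^2 - 36)]; (-2)·[L{cosh(t)} = s/(s^2 - 1)].

G(s) = -2*s/(s^2 - 1) - 12/(s^2 - 36) + 5/s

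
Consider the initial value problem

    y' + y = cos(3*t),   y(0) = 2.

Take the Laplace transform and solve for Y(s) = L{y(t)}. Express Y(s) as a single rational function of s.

Laplace-transform each side.
The derivative rules (L{y'} = sY - y(0) = sY - 2) turn the left side into (s + 1)Y - (2).
The right side is L{cos(3*t)} = s/(s^2 + 9).
So (s + 1)Y = s/(s^2 + 9) + (2).
Isolate Y and clear denominators.

Y(s) = (2*s^2 + s + 18)/(s^3 + s^2 + 9*s + 9)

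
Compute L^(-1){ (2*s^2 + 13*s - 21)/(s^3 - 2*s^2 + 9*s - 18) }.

Factor the denominator: s^3 - 2*s^2 + 9*s - 18 = (s - 2)*(s^2 + 9).
Partial fraction decomposition gives [1/(s - 2)] + [s/(s^2 + 9)] + [15/(s^2 + 9)].
Invert each term: 1/(s - 2) ↔ e^(2t); 1·s/(s^2 + 9) ↔ cos(3t); 5·3/(s^2 + 9) ↔ 5sin(3t).

exp(2*t) + 5*sin(3*t) + cos(3*t)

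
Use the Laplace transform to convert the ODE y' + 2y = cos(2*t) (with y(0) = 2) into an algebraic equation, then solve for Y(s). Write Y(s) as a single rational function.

Laplace-transform each side.
Using L{y'} = sY - y(0) = sY - 2, the left side becomes (s + 2)Y - (2).
The right side is L{cos(2*t)} = s/(s^2 + 4).
So (s + 2)Y = s/(s^2 + 4) + (2).
Isolate Y and clear denominators.

Y(s) = (2*s^2 + s + 8)/(s^3 + 2*s^2 + 4*s + 8)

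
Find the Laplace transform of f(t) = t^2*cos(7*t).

2*s*(s^2 - 147)/(s^2 + 49)^3

L{cos(7t)} = s/(s^2 + 49).
Then apply L{t^2·g(t)} = (-1)^2 d^2/ds^2[G(s)] with G(s) = s/(s^2 + 49):
differentiating 2 times and applying the sign gives 2*s*(s^2 - 147)/(s^2 + 49)^3.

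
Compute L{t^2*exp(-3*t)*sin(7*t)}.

L{sin(7t)} = 7/(s^2 + 49).
Multiplying by e^(-3t) shifts s → s + 3, so L{exp(-3*t)*sin(7*t)} = 7/((s + 3)^2 + 49).
Then apply L{t^2·g(t)} = (-1)^2 d^2/ds^2[G(s)] with G(s) = 7/((s + 3)^2 + 49):
differentiating 2 times and applying the sign gives 14*(3*s^2 + 18*s - 22)/(s^2 + 6*s + 58)^3.

14*(3*s^2 + 18*s - 22)/(s^2 + 6*s + 58)^3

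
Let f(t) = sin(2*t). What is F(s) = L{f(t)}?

L{sin(2t)} = 2/(s^2 + 4).

F(s) = 2/(s^2 + 4)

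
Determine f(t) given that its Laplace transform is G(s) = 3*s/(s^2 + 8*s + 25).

Complete the square in the denominator: s^2 + 8*s + 25 = (s + 4)^2 + 3^2.
Split the numerator to match: 3*s = 3·(s + 4) - 4·3.
Invert each term: 3·(s + 4)/((s + 4)^2 + 9) ↔ 3e^(-4t)cos(3t); -4·3/((s + 4)^2 + 9) ↔ -4e^(-4t)sin(3t).

f(t) = -4*exp(-4*t)*sin(3*t) + 3*exp(-4*t)*cos(3*t)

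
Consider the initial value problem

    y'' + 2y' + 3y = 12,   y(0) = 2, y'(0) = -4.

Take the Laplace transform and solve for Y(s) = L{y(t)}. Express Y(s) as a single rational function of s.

Y(s) = (2*s^2 + 12)/(s^3 + 2*s^2 + 3*s)

Take the Laplace transform of both sides.
Using L{y''} = s^2 Y - s·y(0) - y'(0) and L{y'} = sY - y(0), with y(0) = 2, y'(0) = -4, the left side becomes (s^2 + 2*s + 3)Y - (2*s).
The right side is L{12} = 12/s.
So (s^2 + 2*s + 3)Y = 12/s + (2*s).
Divide through and combine into a single rational function.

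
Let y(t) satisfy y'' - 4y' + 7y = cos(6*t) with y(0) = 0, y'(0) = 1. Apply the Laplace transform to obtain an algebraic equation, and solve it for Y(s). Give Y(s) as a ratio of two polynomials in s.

Y(s) = (s^2 + s + 36)/(s^4 - 4*s^3 + 43*s^2 - 144*s + 252)

Apply the Laplace transform to the equation.
Using L{y''} = s^2 Y - s·y(0) - y'(0) and L{y'} = sY - y(0), with y(0) = 0, y'(0) = 1, the left side becomes (s^2 - 4*s + 7)Y - (1).
The right side is L{cos(6*t)} = s/(s^2 + 36).
So (s^2 - 4*s + 7)Y = s/(s^2 + 36) + (1).
Isolate Y and clear denominators.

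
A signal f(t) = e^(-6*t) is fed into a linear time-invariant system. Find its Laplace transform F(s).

F(s) = 1/(s + 6)

L{e^(-6t)} = 1/(s + 6).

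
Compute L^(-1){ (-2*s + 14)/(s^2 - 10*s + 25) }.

Factor the denominator: s^2 - 10*s + 25 = (s - 5)^2.
Partial fraction decomposition gives [-2/(s - 5)] + [4/(s - 5)^2].
Invert each term: -2/(s - 5) ↔ -2e^(5t); 4/(s - 5)^2 ↔ 4t·e^(5t).

4*t*exp(5*t) - 2*exp(5*t)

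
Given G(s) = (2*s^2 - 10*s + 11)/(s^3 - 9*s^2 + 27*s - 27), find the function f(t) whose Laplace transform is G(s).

f(t) = -t^2*exp(3*t)/2 + 2*t*exp(3*t) + 2*exp(3*t)

Factor the denominator: s^3 - 9*s^2 + 27*s - 27 = (s - 3)^3.
Partial fraction decomposition gives [2/(s - 3)] + [2/(s - 3)^2] + [-1/(s - 3)^3].
Invert each term: 2/(s - 3) ↔ 2e^(3t); 2/(s - 3)^2 ↔ 2t·e^(3t); -1/(s - 3)^3 ↔ (-1/2)t^2·e^(3t).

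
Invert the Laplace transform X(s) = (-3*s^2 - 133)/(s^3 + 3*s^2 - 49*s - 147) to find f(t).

Factor the denominator: s^3 + 3*s^2 - 49*s - 147 = (s - 7)*(s + 3)*(s + 7).
Partial fraction decomposition gives [4/(s + 3)] + [-5/(s + 7)] + [-2/(s - 7)].
Invert each term: 4/(s + 3) ↔ 4e^(-3t); -5/(s + 7) ↔ -5e^(-7t); -2/(s - 7) ↔ -2e^(7t).

f(t) = -2*exp(7*t) + 4*exp(-3*t) - 5*exp(-7*t)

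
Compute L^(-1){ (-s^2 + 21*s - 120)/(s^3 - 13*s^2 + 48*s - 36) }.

Factor the denominator: s^3 - 13*s^2 + 48*s - 36 = (s - 6)^2*(s - 1).
Partial fraction decomposition gives [3/(s - 6)] + [-6/(s - 6)^2] + [-4/(s - 1)].
Invert each term: 3/(s - 6) ↔ 3e^(6t); -6/(s - 6)^2 ↔ -6t·e^(6t); -4/(s - 1) ↔ -4e^(t).

-6*t*exp(6*t) + 3*exp(6*t) - 4*exp(t)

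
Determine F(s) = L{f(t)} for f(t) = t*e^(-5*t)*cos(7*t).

F(s) = (s - 2)*(s + 12)/(s^2 + 10*s + 74)^2

L{cos(7t)} = s/(s^2 + 49).
Multiplying by e^(-5t) shifts s → s + 5, so L{e^(-5*t)*cos(7*t)} = (s + 5)/((s + 5)^2 + 49).
Then apply L{t·g(t)} = -d/ds[G(s)] with G(s) = (s + 5)/((s + 5)^2 + 49):
differentiating 1 time and applying the sign gives (s - 2)*(s + 12)/(s^2 + 10*s + 74)^2.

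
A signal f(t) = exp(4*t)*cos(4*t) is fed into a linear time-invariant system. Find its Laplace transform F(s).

F(s) = (s - 4)/((s - 4)^2 + 16)

L{cos(4t)} = s/(s^2 + 16).
By the first shifting theorem, multiplying by e^(4t) replaces s with s - 4.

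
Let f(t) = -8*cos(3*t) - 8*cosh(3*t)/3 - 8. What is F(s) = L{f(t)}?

By linearity of the Laplace transform, transform each term separately.
L{-8} = -8/s; (-8)·[L{cos(3t)} = s/(s^2 + 9)]; (-8/3)·[L{cosh(3t)} = s/(s^2 - 9)].

F(s) = -8*s/(s^2 + 9) - 8*s/(3*(s^2 - 9)) - 8/s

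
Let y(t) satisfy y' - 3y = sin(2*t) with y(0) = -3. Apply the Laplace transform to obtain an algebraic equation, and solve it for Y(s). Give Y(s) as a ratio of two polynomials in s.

Y(s) = (-3*s^2 - 10)/(s^3 - 3*s^2 + 4*s - 12)

Laplace-transform each side.
Using L{y'} = sY - y(0) = sY - (-3), the left side becomes (s - 3)Y - (-3).
The right side is L{sin(2*t)} = 2/(s^2 + 4).
So (s - 3)Y = 2/(s^2 + 4) + (-3).
Isolate Y and clear denominators.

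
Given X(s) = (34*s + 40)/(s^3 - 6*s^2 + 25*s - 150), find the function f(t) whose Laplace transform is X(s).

f(t) = 4*exp(6*t) + 2*sin(5*t) - 4*cos(5*t)

Factor the denominator: s^3 - 6*s^2 + 25*s - 150 = (s - 6)*(s^2 + 25).
Partial fraction decomposition gives [4/(s - 6)] + [-4*s/(s^2 + 25)] + [10/(s^2 + 25)].
Invert each term: 4/(s - 6) ↔ 4e^(6t); -4·s/(s^2 + 25) ↔ -4cos(5t); 2·5/(s^2 + 25) ↔ 2sin(5t).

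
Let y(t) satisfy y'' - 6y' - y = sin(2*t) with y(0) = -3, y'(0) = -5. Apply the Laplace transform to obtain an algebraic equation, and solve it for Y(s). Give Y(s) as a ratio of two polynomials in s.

Y(s) = (-3*s^3 + 13*s^2 - 12*s + 54)/(s^4 - 6*s^3 + 3*s^2 - 24*s - 4)

Laplace-transform each side.
With L{y''} = s^2 Y - s·y(0) - y'(0) and L{y'} = sY - y(0), with y(0) = -3, y'(0) = -5: the LHS transforms to (s^2 - 6*s - 1)Y - (-3*s + 13).
The right side is L{sin(2*t)} = 2/(s^2 + 4).
So (s^2 - 6*s - 1)Y = 2/(s^2 + 4) + (-3*s + 13).
Isolate Y and clear denominators.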